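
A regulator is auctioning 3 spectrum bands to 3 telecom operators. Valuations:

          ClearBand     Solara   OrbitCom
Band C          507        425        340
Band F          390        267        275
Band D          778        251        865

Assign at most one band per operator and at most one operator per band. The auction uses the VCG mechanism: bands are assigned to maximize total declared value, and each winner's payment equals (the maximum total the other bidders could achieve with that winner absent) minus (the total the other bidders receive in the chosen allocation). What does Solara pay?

Efficient allocation: ClearBand→Band F ($390M), Solara→Band C ($425M), OrbitCom→Band D ($865M); total welfare W = $1680M.
Solara receives Band C at value $425M, so the others get W − 425 = $1255M.
Without Solara: best allocation of the remaining 2 bidders over all 3 bands is ClearBand→Band C ($507M), OrbitCom→Band D ($865M), total $1372M.
VCG payment = (others' best without Solara) − (others' welfare with Solara) = 1372 − 1255 = $117M.

Solara pays $117M.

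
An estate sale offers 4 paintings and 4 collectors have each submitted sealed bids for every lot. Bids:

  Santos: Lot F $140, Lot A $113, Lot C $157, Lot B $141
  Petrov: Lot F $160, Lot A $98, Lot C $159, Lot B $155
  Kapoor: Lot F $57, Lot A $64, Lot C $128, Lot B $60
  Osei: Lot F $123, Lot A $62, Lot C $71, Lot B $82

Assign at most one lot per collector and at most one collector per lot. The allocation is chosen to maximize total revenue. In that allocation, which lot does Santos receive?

Treat this as an assignment problem: match each collector to one lot.
Optimal: Santos→Lot A ($113), Petrov→Lot B ($155), Kapoor→Lot C ($128), Osei→Lot F ($123) — total 113+155+128+123 = $519.
Column-greedy (each lot in turn goes to its best remaining collector) gives $483, worse by 36.
Swapping Petrov↔Kapoor (Petrov→Lot C $159, Kapoor→Lot B $60) loses 64.
Santos's own top lot is Lot C ($157), but forcing Santos→Lot C and reassigning the rest optimally gives only $499 — worse by 20.

Santos receives Lot A.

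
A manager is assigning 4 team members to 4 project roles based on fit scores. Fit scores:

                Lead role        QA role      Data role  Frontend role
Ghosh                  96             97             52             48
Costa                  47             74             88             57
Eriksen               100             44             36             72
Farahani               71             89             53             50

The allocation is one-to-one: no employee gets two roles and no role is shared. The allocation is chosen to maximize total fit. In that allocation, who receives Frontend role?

Optimal: Ghosh→Lead role (96 pts), Costa→Data role (88 pts), Eriksen→Frontend role (72 pts), Farahani→QA role (89 pts) — total 96+88+72+89 = 345 pts.
Row-greedy (each employee in turn takes its best remaining role) gives 335 pts, worse by 10.
Next-best assignment: Ghosh→QA role, Costa→Data role, Eriksen→Lead role, Farahani→Frontend role = 335 pts.
Swapping Ghosh↔Farahani (Ghosh→QA role 97 pts, Farahani→Lead role 71 pts) loses 17.
Eriksen's own top role is Lead role (100 pts), but forcing Eriksen→Lead role and reassigning the rest optimally gives only 335 pts — worse by 10.

Eriksen receives Frontend role.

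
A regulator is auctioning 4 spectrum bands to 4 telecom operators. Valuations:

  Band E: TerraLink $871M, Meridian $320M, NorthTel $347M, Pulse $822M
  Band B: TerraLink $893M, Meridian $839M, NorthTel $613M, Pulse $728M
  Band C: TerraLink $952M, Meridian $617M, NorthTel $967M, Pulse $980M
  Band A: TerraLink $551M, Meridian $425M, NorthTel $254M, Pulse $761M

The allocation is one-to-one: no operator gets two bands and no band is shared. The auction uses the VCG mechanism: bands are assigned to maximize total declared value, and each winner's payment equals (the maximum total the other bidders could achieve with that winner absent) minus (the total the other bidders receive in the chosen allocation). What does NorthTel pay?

Efficient allocation: TerraLink→Band E ($871M), Meridian→Band B ($839M), NorthTel→Band C ($967M), Pulse→Band A ($761M); total welfare W = $3438M.
NorthTel receives Band C at value $967M, so the others get W − 967 = $2471M.
Without NorthTel: best allocation of the remaining 3 bidders over all 4 bands is TerraLink→Band E ($871M), Meridian→Band B ($839M), Pulse→Band C ($980M), total $2690M.
VCG payment = (others' best without NorthTel) − (others' welfare with NorthTel) = 2690 − 2471 = $219M.

NorthTel pays $219M.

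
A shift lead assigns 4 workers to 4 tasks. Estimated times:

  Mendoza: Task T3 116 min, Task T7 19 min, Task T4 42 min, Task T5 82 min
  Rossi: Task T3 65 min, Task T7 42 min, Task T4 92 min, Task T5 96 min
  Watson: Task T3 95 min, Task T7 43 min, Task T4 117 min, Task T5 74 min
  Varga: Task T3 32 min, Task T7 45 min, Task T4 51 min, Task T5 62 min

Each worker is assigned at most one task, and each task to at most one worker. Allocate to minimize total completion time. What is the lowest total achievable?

Minimum total: 190 min

Optimal: Mendoza→Task T4 (42 min), Rossi→Task T7 (42 min), Watson→Task T5 (74 min), Varga→Task T3 (32 min) — total 42+42+74+32 = 190 min.
Row-greedy (each worker in turn takes its cheapest remaining task) gives 209 min, worse by 19.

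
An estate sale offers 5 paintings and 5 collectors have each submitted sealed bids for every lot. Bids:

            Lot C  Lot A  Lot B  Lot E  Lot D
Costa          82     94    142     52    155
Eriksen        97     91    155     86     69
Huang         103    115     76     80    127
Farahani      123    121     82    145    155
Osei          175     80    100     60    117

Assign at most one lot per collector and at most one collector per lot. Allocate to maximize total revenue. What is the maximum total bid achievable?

Treat this as an assignment problem: match each collector to one lot.
Optimal: Costa→Lot D ($155), Eriksen→Lot B ($155), Huang→Lot A ($115), Farahani→Lot E ($145), Osei→Lot C ($175) — total 155+155+115+145+175 = $745.
Next-best assignment: Costa→Lot A, Eriksen→Lot B, Huang→Lot D, Farahani→Lot E, Osei→Lot C = $696.
Swapping Farahani↔Huang (Farahani→Lot A $121, Huang→Lot E $80) loses 59.
No other one-to-one assignment exceeds $745.

Max total: $745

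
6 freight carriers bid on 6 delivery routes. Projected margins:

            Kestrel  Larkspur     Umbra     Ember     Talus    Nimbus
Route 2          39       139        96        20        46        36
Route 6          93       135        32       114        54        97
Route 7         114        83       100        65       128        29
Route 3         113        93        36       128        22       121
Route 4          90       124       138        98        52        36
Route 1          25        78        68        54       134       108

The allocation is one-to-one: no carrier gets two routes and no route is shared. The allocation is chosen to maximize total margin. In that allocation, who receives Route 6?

Optimal: Kestrel→Route 7 ($114k), Larkspur→Route 2 ($139k), Umbra→Route 4 ($138k), Ember→Route 6 ($114k), Talus→Route 1 ($134k), Nimbus→Route 3 ($121k) — total 114+139+138+114+134+121 = $760k.
Next-best assignment: Kestrel→Route 7, Larkspur→Route 2, Umbra→Route 4, Ember→Route 3, Talus→Route 1, Nimbus→Route 6 = $750k.
Ember's own top route is Route 3 ($128k), but forcing Ember→Route 3 and reassigning the rest optimally gives only $750k — worse by 10.

Ember receives Route 6.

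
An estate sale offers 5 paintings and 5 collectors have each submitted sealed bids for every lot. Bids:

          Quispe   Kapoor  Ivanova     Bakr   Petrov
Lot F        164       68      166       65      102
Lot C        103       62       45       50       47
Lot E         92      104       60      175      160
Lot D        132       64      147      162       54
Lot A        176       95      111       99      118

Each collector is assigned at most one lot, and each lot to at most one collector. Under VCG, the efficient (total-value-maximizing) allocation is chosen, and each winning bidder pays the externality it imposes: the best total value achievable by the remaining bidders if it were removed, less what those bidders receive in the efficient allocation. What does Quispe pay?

Quispe pays $33.

Efficient allocation: Quispe→Lot A ($176), Kapoor→Lot C ($62), Ivanova→Lot F ($166), Bakr→Lot D ($162), Petrov→Lot E ($160); total welfare W = $726.
Quispe receives Lot A at value $176, so the others get W − 176 = $550.
Without Quispe: best allocation of the remaining 4 bidders over all 5 lots is Kapoor→Lot A ($95), Ivanova→Lot F ($166), Bakr→Lot D ($162), Petrov→Lot E ($160), total $583.
VCG payment = (others' best without Quispe) − (others' welfare with Quispe) = 583 − 550 = $33.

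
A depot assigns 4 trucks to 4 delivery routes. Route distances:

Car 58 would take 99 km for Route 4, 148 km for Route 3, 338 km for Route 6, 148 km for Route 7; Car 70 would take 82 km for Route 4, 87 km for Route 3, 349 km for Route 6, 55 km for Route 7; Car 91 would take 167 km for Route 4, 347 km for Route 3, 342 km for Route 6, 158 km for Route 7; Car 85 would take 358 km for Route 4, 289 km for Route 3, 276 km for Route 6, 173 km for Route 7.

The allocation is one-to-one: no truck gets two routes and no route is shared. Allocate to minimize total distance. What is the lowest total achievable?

Min total: 620 km

Optimal: Car 58→Route 4 (99 km), Car 70→Route 3 (87 km), Car 91→Route 7 (158 km), Car 85→Route 6 (276 km) — total 99+87+158+276 = 620 km.
Column-greedy (each route in turn goes to its cheapest remaining truck) gives 664 km, worse by 44.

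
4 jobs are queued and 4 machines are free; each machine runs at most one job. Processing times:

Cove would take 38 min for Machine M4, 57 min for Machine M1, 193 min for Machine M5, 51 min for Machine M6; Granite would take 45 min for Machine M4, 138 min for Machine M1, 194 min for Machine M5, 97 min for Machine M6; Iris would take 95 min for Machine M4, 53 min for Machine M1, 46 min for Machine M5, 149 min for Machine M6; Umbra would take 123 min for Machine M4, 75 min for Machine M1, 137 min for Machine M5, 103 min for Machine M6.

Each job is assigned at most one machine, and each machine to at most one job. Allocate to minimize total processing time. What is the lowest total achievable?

This is the linear assignment problem.
Optimal: Cove→Machine M6 (51 min), Granite→Machine M4 (45 min), Iris→Machine M5 (46 min), Umbra→Machine M1 (75 min) — total 51+45+46+75 = 217 min.
Column-greedy (each machine in turn goes to its cheapest remaining job) gives 325 min, worse by 108.
Next-best assignment: Cove→Machine M1, Granite→Machine M4, Iris→Machine M5, Umbra→Machine M6 = 251 min.

Min total: 217 min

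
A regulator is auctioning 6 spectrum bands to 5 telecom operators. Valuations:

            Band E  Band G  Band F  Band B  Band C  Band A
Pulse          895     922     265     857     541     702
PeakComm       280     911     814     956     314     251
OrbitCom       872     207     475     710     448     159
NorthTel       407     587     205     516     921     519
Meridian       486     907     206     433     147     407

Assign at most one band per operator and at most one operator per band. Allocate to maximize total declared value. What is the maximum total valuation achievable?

Optimal: Pulse→Band B ($857M), PeakComm→Band F ($814M), OrbitCom→Band E ($872M), NorthTel→Band C ($921M), Meridian→Band G ($907M) — total 857+814+872+921+907 = $4371M.
Max-entry greedy (repeatedly take the single best remaining cell) gives $4078M, worse by 293.
Checked against all permutations: $4371M is optimal.

Maximum total: $4371M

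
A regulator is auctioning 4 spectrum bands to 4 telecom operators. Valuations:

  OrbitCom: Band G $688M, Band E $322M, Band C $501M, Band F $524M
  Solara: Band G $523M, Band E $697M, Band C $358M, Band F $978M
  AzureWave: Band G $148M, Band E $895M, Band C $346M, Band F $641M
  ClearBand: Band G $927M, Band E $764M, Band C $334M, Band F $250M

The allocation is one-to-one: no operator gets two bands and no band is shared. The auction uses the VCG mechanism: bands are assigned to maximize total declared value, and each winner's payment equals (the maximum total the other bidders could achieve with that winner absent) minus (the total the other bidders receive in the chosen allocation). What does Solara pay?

Solara pays $23M.

Efficient allocation: OrbitCom→Band C ($501M), Solara→Band F ($978M), AzureWave→Band E ($895M), ClearBand→Band G ($927M); total welfare W = $3301M.
Solara receives Band F at value $978M, so the others get W − 978 = $2323M.
Without Solara: best allocation of the remaining 3 bidders over all 4 bands is OrbitCom→Band F ($524M), AzureWave→Band E ($895M), ClearBand→Band G ($927M), total $2346M.
VCG payment = (others' best without Solara) − (others' welfare with Solara) = 2346 − 2323 = $23M.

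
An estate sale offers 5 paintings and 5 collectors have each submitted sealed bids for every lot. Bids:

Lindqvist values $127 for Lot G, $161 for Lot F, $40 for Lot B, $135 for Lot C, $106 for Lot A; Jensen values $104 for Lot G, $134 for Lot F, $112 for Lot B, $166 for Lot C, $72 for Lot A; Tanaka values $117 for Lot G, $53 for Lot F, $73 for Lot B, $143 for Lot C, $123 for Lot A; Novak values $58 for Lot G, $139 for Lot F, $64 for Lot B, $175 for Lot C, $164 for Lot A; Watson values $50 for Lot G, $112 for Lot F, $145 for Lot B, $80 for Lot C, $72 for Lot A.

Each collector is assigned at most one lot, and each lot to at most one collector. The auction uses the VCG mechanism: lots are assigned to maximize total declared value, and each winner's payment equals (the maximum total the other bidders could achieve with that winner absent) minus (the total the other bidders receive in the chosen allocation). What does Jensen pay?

Efficient allocation: Lindqvist→Lot F ($161), Jensen→Lot C ($166), Tanaka→Lot G ($117), Novak→Lot A ($164), Watson→Lot B ($145); total welfare W = $753.
Jensen receives Lot C at value $166, so the others get W − 166 = $587.
Without Jensen: best allocation of the remaining 4 bidders over all 5 lots is Lindqvist→Lot F ($161), Tanaka→Lot C ($143), Novak→Lot A ($164), Watson→Lot B ($145), total $613.
VCG payment = (others' best without Jensen) − (others' welfare with Jensen) = 613 − 587 = $26.

Jensen pays $26.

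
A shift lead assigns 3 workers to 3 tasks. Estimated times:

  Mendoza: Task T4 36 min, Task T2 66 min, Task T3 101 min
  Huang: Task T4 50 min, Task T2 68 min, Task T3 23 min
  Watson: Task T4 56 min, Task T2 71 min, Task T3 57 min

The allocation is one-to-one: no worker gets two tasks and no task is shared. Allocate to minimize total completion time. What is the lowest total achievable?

This is the linear assignment problem.
Optimal: Mendoza→Task T4 (36 min), Huang→Task T3 (23 min), Watson→Task T2 (71 min) — total 36+23+71 = 130 min.
Column-greedy (each task in turn goes to its cheapest remaining worker) gives 161 min, worse by 31.
Every other assignment is strictly worse.

Minimum total: 130 min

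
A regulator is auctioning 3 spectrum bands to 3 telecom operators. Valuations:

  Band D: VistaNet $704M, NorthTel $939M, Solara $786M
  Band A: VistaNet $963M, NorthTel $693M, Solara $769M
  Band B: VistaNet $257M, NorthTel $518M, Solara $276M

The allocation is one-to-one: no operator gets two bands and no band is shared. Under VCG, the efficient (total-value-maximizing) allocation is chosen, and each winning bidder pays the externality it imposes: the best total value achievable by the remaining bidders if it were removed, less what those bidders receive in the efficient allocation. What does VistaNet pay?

Efficient allocation: VistaNet→Band A ($963M), NorthTel→Band B ($518M), Solara→Band D ($786M); total welfare W = $2267M.
VistaNet receives Band A at value $963M, so the others get W − 963 = $1304M.
Without VistaNet: best allocation of the remaining 2 bidders over all 3 bands is NorthTel→Band D ($939M), Solara→Band A ($769M), total $1708M.
VCG payment = (others' best without VistaNet) − (others' welfare with VistaNet) = 1708 − 1304 = $404M.

VistaNet pays $404M.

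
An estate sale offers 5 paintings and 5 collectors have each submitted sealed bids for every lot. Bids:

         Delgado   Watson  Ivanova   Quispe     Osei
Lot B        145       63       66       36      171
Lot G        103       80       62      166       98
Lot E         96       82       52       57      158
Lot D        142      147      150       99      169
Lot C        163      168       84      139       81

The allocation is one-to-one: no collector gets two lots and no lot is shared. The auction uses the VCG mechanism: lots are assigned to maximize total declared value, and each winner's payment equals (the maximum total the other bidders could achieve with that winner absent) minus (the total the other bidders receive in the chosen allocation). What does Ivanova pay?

Efficient allocation: Delgado→Lot B ($145), Watson→Lot C ($168), Ivanova→Lot D ($150), Quispe→Lot G ($166), Osei→Lot E ($158); total welfare W = $787.
Ivanova receives Lot D at value $150, so the others get W − 150 = $637.
Without Ivanova: best allocation of the remaining 4 bidders over all 5 lots is Delgado→Lot B ($145), Watson→Lot C ($168), Quispe→Lot G ($166), Osei→Lot D ($169), total $648.
VCG payment = (others' best without Ivanova) − (others' welfare with Ivanova) = 648 − 637 = $11.

Ivanova pays $11.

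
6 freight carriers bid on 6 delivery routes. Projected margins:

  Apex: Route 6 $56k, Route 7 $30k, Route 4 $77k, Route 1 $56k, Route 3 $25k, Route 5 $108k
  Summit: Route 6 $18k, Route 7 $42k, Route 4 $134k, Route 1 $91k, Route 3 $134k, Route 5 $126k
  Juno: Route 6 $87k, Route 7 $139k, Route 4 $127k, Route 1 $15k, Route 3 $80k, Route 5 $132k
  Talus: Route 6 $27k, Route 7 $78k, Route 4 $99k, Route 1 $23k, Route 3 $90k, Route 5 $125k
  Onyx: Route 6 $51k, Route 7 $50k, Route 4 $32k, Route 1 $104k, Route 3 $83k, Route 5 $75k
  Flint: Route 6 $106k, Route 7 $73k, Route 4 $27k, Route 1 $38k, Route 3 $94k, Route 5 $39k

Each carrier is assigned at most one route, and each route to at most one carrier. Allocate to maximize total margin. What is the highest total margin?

Max total: $690k

This is a one-to-one assignment (maximum-weight bipartite matching).
Optimal: Apex→Route 5 ($108k), Summit→Route 3 ($134k), Juno→Route 7 ($139k), Talus→Route 4 ($99k), Onyx→Route 1 ($104k), Flint→Route 6 ($106k) — total 108+134+139+99+104+106 = $690k.
Row-greedy (each carrier in turn takes its best remaining route) gives $681k, worse by 9.
Swapping Talus↔Flint (Talus→Route 6 $27k, Flint→Route 4 $27k) loses 151.
No other one-to-one assignment exceeds $690k.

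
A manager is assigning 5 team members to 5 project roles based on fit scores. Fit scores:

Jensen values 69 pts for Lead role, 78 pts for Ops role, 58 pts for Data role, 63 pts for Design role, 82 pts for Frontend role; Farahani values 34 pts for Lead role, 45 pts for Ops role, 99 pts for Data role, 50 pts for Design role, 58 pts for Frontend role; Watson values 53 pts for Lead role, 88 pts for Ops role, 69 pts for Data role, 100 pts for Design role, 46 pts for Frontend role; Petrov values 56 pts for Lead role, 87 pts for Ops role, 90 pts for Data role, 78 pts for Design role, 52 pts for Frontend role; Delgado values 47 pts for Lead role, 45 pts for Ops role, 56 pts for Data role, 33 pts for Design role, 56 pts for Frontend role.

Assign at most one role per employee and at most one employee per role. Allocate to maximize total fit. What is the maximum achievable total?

This is the linear assignment problem.
Optimal: Jensen→Frontend role (82 pts), Farahani→Data role (99 pts), Watson→Design role (100 pts), Petrov→Ops role (87 pts), Delgado→Lead role (47 pts) — total 82+99+100+87+47 = 415 pts.
Column-greedy (each role in turn goes to its best remaining employee) gives 390 pts, worse by 25.
Next-best assignment: Jensen→Lead role, Farahani→Data role, Watson→Design role, Petrov→Ops role, Delgado→Frontend role = 411 pts.

Maximum total: 415 pts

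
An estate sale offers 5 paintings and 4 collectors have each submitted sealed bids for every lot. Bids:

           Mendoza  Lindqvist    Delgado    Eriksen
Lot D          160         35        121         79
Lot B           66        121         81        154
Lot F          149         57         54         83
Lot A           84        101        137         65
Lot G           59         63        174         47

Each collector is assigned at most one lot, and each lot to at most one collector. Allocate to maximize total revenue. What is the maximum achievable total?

Maximum total: $589

This is a one-to-one assignment (maximum-weight bipartite matching).
Optimal: Mendoza→Lot D ($160), Lindqvist→Lot A ($101), Delgado→Lot G ($174), Eriksen→Lot B ($154) — total 160+101+174+154 = $589.
Column-greedy (each lot in turn goes to its best remaining collector) gives $508, worse by 81.
Next-best assignment: Mendoza→Lot F, Lindqvist→Lot A, Delgado→Lot G, Eriksen→Lot B = $578.
Swapping Lindqvist↔Delgado (Lindqvist→Lot G $63, Delgado→Lot A $137) loses 75.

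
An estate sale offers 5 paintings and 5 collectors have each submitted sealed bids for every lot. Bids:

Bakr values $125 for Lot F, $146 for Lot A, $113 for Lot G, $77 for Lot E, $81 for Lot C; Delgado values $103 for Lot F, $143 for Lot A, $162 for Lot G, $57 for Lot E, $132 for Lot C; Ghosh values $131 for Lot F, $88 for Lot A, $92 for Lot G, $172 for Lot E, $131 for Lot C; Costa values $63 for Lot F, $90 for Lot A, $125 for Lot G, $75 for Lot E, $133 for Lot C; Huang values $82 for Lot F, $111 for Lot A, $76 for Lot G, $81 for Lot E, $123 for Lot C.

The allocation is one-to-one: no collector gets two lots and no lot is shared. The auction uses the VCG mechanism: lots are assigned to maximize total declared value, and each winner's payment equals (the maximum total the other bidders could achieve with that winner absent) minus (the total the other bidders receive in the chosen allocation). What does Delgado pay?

Efficient allocation: Bakr→Lot F ($125), Delgado→Lot G ($162), Ghosh→Lot E ($172), Costa→Lot C ($133), Huang→Lot A ($111); total welfare W = $703.
Delgado receives Lot G at value $162, so the others get W − 162 = $541.
Without Delgado: best allocation of the remaining 4 bidders over all 5 lots is Bakr→Lot A ($146), Ghosh→Lot E ($172), Costa→Lot G ($125), Huang→Lot C ($123), total $566.
VCG payment = (others' best without Delgado) − (others' welfare with Delgado) = 566 − 541 = $25.

Delgado pays $25.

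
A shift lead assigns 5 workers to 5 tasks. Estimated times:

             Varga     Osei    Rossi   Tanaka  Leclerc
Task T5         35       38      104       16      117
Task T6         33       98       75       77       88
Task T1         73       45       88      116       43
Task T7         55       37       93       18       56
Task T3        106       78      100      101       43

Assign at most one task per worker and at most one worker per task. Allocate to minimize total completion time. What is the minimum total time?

Optimal: Varga→Task T5 (35 min), Osei→Task T1 (45 min), Rossi→Task T6 (75 min), Tanaka→Task T7 (18 min), Leclerc→Task T3 (43 min) — total 35+45+75+18+43 = 216 min.
Next-best assignment: Varga→Task T6, Osei→Task T7, Rossi→Task T1, Tanaka→Task T5, Leclerc→Task T3 = 217 min.
Swapping Tanaka↔Rossi (Tanaka→Task T6 77 min, Rossi→Task T7 93 min) adds 77.
Checked against all permutations: 216 min is optimal.

Min total: 216 min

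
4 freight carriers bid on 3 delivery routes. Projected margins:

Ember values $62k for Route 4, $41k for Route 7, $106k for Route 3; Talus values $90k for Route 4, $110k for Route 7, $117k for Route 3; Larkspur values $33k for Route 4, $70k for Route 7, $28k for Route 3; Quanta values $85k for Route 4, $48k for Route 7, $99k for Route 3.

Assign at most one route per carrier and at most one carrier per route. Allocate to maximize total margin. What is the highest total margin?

Optimal: Quanta→Route 4 ($85k), Talus→Route 7 ($110k), Ember→Route 3 ($106k) — total 85+110+106 = $301k.
Max-entry greedy (repeatedly take the single best remaining cell) gives $272k, worse by 29.
Next-best assignment: Quanta→Route 4, Larkspur→Route 7, Talus→Route 3 = $272k.

Maximum total: $301k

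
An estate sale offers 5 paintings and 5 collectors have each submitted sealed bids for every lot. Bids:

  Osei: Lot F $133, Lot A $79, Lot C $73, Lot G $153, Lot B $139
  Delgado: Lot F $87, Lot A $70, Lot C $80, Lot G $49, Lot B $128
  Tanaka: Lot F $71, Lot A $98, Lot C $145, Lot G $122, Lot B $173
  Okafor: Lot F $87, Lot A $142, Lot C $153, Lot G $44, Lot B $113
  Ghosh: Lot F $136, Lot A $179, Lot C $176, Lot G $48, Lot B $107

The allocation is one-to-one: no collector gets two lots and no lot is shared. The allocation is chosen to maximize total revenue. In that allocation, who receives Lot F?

Optimal: Osei→Lot G ($153), Delgado→Lot F ($87), Tanaka→Lot B ($173), Okafor→Lot C ($153), Ghosh→Lot A ($179) — total 153+87+173+153+179 = $745.
Column-greedy (each lot in turn goes to its best remaining collector) gives $704, worse by 41.
Next-best assignment: Osei→Lot G, Delgado→Lot F, Tanaka→Lot B, Okafor→Lot A, Ghosh→Lot C = $731.
Checked against all permutations: $745 is optimal.
Delgado's own top lot is Lot B ($128), but forcing Delgado→Lot B and reassigning the rest optimally gives only $715 — worse by 30.

Delgado receives Lot F.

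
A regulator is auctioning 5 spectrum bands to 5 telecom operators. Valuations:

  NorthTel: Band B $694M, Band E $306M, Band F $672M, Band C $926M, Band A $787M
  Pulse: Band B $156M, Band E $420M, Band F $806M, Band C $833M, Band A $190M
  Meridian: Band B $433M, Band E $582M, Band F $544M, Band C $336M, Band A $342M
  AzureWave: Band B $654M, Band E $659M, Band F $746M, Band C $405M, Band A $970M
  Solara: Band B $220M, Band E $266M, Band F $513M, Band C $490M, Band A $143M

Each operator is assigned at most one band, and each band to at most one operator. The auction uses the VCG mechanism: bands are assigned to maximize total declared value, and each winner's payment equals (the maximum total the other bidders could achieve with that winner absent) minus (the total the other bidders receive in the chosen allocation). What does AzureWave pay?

Efficient allocation: NorthTel→Band B ($694M), Pulse→Band C ($833M), Meridian→Band E ($582M), AzureWave→Band A ($970M), Solara→Band F ($513M); total welfare W = $3592M.
AzureWave receives Band A at value $970M, so the others get W − 970 = $2622M.
Without AzureWave: best allocation of the remaining 4 bidders over all 5 bands is NorthTel→Band A ($787M), Pulse→Band C ($833M), Meridian→Band E ($582M), Solara→Band F ($513M), total $2715M.
VCG payment = (others' best without AzureWave) − (others' welfare with AzureWave) = 2715 − 2622 = $93M.

AzureWave pays $93M.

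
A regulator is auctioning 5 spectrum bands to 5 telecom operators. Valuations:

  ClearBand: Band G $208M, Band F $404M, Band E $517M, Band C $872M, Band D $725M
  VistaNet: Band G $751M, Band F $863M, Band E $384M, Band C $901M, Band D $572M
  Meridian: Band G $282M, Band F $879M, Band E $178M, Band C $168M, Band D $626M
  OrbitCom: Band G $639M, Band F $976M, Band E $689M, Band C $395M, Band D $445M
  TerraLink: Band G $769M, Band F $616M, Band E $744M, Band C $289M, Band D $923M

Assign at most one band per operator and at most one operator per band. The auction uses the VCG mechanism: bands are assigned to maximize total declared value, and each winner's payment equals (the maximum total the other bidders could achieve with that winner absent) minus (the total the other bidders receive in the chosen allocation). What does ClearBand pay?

ClearBand pays $150M.

Efficient allocation: ClearBand→Band C ($872M), VistaNet→Band G ($751M), Meridian→Band F ($879M), OrbitCom→Band E ($689M), TerraLink→Band D ($923M); total welfare W = $4114M.
ClearBand receives Band C at value $872M, so the others get W − 872 = $3242M.
Without ClearBand: best allocation of the remaining 4 bidders over all 5 bands is VistaNet→Band C ($901M), Meridian→Band F ($879M), OrbitCom→Band E ($689M), TerraLink→Band D ($923M), total $3392M.
VCG payment = (others' best without ClearBand) − (others' welfare with ClearBand) = 3392 − 3242 = $150M.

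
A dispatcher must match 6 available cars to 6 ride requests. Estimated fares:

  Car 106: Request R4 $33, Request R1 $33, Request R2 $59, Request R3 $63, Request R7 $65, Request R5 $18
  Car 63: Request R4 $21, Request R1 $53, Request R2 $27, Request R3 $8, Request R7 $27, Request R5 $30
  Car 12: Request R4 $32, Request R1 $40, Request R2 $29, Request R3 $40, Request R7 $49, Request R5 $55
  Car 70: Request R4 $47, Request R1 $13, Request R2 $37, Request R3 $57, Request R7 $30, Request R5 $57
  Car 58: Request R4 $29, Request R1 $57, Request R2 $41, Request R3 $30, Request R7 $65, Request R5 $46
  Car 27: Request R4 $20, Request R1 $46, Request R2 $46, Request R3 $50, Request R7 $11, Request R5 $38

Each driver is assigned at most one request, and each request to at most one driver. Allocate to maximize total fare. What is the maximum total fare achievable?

This is a one-to-one assignment (maximum-weight bipartite matching).
Optimal: Car 106→Request R2 ($59), Car 63→Request R1 ($53), Car 12→Request R5 ($55), Car 70→Request R4 ($47), Car 58→Request R7 ($65), Car 27→Request R3 ($50) — total 59+53+55+47+65+50 = $329.
Max-entry greedy (repeatedly take the single best remaining cell) gives $301, worse by 28.

Maximum total: $329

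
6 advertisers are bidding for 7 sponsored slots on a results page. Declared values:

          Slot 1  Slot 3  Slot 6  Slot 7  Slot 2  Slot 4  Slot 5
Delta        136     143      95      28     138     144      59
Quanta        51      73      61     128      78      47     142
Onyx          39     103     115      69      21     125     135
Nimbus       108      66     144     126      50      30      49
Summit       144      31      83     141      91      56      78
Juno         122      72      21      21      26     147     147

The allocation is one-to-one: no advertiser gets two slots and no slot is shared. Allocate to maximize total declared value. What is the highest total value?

Max total: $841

Optimal: Delta→Slot 3 ($143), Quanta→Slot 7 ($128), Onyx→Slot 5 ($135), Nimbus→Slot 6 ($144), Summit→Slot 1 ($144), Juno→Slot 4 ($147) — total 143+128+135+144+144+147 = $841.
Column-greedy (each slot in turn goes to its best remaining advertiser) gives $710, worse by 131.
Swapping Nimbus↔Juno (Nimbus→Slot 4 $30, Juno→Slot 6 $21) loses 240.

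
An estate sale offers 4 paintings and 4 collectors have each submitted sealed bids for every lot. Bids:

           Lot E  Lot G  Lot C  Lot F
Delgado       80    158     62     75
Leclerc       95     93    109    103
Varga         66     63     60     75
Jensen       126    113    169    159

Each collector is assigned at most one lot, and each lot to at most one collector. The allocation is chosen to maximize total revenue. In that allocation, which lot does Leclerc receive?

This is a one-to-one assignment (maximum-weight bipartite matching).
Optimal: Delgado→Lot G ($158), Leclerc→Lot E ($95), Varga→Lot F ($75), Jensen→Lot C ($169) — total 158+95+75+169 = $497.
Max-entry greedy (repeatedly take the single best remaining cell) gives $496, worse by 1.
No other one-to-one assignment exceeds $497.
Leclerc's own top lot is Lot C ($109), but forcing Leclerc→Lot C and reassigning the rest optimally gives only $492 — worse by 5.

Leclerc receives Lot E.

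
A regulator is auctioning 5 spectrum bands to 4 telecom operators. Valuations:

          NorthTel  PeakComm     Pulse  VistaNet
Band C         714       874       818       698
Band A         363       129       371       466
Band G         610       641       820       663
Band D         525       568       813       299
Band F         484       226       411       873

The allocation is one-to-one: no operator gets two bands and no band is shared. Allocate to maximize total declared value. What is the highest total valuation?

Optimal: NorthTel→Band G ($610M), PeakComm→Band C ($874M), Pulse→Band D ($813M), VistaNet→Band F ($873M) — total 610+874+813+873 = $3170M.
Max-entry greedy (repeatedly take the single best remaining cell) gives $3092M, worse by 78.
Next-best assignment: NorthTel→Band D, PeakComm→Band C, Pulse→Band G, VistaNet→Band F = $3092M.
Every other assignment is strictly worse.

Maximum total: $3170M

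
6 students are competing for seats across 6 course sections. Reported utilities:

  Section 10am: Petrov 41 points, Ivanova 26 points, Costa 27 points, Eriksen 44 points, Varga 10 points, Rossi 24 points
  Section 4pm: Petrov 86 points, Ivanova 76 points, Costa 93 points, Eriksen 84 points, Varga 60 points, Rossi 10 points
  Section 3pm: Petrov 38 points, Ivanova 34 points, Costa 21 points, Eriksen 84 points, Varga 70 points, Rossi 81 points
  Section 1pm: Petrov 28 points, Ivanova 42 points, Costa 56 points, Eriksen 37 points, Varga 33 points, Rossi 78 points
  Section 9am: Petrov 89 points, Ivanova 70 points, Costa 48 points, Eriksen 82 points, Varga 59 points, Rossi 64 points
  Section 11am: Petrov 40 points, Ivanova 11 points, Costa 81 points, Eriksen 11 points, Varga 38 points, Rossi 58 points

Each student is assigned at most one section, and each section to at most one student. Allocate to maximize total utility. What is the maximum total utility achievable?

Optimal: Petrov→Section 9am (89 points), Ivanova→Section 4pm (76 points), Costa→Section 11am (81 points), Eriksen→Section 10am (44 points), Varga→Section 3pm (70 points), Rossi→Section 1pm (78 points) — total 89+76+81+44+70+78 = 438 points.
Column-greedy (each section in turn goes to its best remaining student) gives 387 points, worse by 51.

Maximum total: 438 points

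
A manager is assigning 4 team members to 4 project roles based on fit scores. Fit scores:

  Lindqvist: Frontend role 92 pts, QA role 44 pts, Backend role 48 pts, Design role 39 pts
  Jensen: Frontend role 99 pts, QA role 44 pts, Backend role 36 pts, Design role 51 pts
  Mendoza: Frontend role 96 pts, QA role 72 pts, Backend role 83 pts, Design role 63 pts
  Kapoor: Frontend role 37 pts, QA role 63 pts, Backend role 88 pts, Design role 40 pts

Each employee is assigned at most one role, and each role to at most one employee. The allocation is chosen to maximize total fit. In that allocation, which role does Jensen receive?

Jensen receives Design role.

Treat this as an assignment problem: match each employee to one role.
Optimal: Lindqvist→Frontend role (92 pts), Jensen→Design role (51 pts), Mendoza→QA role (72 pts), Kapoor→Backend role (88 pts) — total 92+51+72+88 = 303 pts.
Swapping Kapoor↔Jensen (Kapoor→Design role 40 pts, Jensen→Backend role 36 pts) loses 63.
Jensen's own top role is Frontend role (99 pts), but forcing Jensen→Frontend role and reassigning the rest optimally gives only 298 pts — worse by 5.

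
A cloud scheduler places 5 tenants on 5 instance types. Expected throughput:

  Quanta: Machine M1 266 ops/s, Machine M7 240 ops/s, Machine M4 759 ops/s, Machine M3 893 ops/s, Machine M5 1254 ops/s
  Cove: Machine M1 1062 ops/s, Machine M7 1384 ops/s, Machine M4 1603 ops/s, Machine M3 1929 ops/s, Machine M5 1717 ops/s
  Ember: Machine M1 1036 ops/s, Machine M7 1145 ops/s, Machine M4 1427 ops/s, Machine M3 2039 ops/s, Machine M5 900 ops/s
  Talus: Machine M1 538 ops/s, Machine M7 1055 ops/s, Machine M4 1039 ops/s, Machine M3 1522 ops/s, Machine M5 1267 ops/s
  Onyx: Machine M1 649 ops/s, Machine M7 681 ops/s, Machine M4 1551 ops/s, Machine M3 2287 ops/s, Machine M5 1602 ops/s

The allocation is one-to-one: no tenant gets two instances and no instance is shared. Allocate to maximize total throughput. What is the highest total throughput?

Maximum total: 7235 ops/s

Optimal: Quanta→Machine M5 (1254 ops/s), Cove→Machine M4 (1603 ops/s), Ember→Machine M1 (1036 ops/s), Talus→Machine M7 (1055 ops/s), Onyx→Machine M3 (2287 ops/s) — total 1254+1603+1036+1055+2287 = 7235 ops/s.
Every other assignment is strictly worse.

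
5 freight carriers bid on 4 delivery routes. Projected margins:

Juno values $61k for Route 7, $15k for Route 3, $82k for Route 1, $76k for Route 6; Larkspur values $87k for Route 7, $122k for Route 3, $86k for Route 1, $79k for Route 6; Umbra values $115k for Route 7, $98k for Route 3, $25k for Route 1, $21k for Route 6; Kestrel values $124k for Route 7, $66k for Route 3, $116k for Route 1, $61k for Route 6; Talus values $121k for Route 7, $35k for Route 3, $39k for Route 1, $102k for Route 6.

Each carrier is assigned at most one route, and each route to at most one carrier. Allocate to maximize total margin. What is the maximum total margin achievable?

Optimal: Umbra→Route 7 ($115k), Larkspur→Route 3 ($122k), Kestrel→Route 1 ($116k), Talus→Route 6 ($102k) — total 115+122+116+102 = $455k.
Row-greedy (each carrier in turn takes its best remaining route) gives $380k, worse by 75.
Next-best assignment: Talus→Route 7, Larkspur→Route 3, Kestrel→Route 1, Juno→Route 6 = $435k.

Max total: $455k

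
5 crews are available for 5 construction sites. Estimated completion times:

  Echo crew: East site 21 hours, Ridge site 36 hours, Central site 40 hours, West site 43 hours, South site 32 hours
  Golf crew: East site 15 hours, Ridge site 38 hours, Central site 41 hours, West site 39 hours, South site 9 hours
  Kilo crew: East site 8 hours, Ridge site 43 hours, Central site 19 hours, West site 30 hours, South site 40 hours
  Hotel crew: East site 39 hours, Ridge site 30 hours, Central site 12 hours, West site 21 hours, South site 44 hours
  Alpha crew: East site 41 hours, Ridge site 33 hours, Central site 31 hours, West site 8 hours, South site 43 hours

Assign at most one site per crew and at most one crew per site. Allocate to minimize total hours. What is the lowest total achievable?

Optimal: Echo crew→Ridge site (36 hours), Golf crew→South site (9 hours), Kilo crew→East site (8 hours), Hotel crew→Central site (12 hours), Alpha crew→West site (8 hours) — total 36+9+8+12+8 = 73 hours.
Row-greedy (each crew in turn takes its cheapest remaining site) gives 103 hours, worse by 30.
Every other assignment is strictly worse.

Minimum total: 73 hours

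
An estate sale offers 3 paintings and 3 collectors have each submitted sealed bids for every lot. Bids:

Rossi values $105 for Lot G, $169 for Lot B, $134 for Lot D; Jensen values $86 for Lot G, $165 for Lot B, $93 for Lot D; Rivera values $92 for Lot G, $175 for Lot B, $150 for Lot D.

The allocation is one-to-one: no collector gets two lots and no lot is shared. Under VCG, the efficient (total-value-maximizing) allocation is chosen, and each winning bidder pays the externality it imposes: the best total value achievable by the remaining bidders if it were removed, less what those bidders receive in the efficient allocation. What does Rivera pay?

Efficient allocation: Rossi→Lot G ($105), Jensen→Lot B ($165), Rivera→Lot D ($150); total welfare W = $420.
Rivera receives Lot D at value $150, so the others get W − 150 = $270.
Without Rivera: best allocation of the remaining 2 bidders over all 3 lots is Rossi→Lot D ($134), Jensen→Lot B ($165), total $299.
VCG payment = (others' best without Rivera) − (others' welfare with Rivera) = 299 − 270 = $29.

Rivera pays $29.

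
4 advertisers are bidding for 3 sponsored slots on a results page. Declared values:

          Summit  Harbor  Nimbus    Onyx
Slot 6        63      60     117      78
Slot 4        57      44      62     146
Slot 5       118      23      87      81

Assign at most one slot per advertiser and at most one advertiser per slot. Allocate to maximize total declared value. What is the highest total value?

Optimal: Nimbus→Slot 6 ($117), Onyx→Slot 4 ($146), Summit→Slot 5 ($118) — total 117+146+118 = $381.
Row-greedy (each advertiser in turn takes its best remaining slot) gives $240, worse by 141.
Swapping Nimbus↔Onyx (Nimbus→Slot 4 $62, Onyx→Slot 6 $78) loses 123.

Max total: $381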